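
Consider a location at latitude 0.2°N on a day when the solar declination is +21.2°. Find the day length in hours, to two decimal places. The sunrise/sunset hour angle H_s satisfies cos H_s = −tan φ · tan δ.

12.01 hours

−tan φ tan δ = −(0.0035)(0.3879) = -0.0014; H_s = arccos(-0.0014) = 90.08°.
Day length = 2 H_s / 15° h⁻¹ = 180.16° / 15 = 12.011 h.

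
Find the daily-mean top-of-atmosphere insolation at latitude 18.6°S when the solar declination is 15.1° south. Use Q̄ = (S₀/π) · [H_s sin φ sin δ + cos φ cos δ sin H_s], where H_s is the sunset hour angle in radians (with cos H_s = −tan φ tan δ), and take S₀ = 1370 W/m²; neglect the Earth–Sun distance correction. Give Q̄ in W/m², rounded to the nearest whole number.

458 W/m²

−tan φ tan δ = −(-0.3365)(-0.2698) = -0.0908; H_s = arccos(-0.0908) = 95.21°. In radians, H_s = 1.6617.
H_s sin φ sin δ = 1.6617 × -0.3190 × -0.2605 = 0.1381.
cos φ cos δ sin H_s = 0.9478 × 0.9655 × 0.9959 = 0.9113.
Q̄ = (1370/π) × (0.1381 + 0.9113) = 436.08 × 1.0494 = 457.62 W/m².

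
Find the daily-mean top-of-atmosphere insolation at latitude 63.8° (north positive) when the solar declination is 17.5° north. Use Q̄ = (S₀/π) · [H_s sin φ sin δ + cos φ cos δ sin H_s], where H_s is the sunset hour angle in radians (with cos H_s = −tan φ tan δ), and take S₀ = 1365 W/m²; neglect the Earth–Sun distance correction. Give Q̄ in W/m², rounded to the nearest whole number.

cos H_s = −tan(63.8°) · tan(17.5°) = -0.6408, so H_s = arccos(-0.6408) = 129.85°. In radians, H_s = 2.2663.
H_s sin φ sin δ = 2.2663 × 0.8973 × 0.3007 = 0.6115.
cos φ cos δ sin H_s = 0.4415 × 0.9537 × 0.7677 = 0.3232.
Q̄ = (1365/π) × (0.6115 + 0.3232) = 434.49 × 0.9347 = 406.12 W/m².

406 W/m²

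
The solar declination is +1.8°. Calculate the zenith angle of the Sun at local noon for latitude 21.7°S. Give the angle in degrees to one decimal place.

23.5°

At local solar noon the hour angle is zero, so the zenith angle is |φ − δ| = |-21.7° − (1.8°)| = 23.5°.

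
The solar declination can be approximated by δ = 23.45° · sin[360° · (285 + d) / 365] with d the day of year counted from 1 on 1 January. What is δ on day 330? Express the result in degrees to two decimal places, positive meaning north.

-21.52°

360 × (285 + 330) / 365 = 606.575°; sin(606.575°) = -0.9176.
δ = 23.45 × -0.9176 = -21.518° ≈ -21.52°.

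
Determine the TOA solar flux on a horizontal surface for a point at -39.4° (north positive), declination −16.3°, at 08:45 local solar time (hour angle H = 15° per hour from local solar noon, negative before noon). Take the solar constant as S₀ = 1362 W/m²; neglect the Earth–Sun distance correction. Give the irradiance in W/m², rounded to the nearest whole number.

909 W/m²

Hour angle H = 15° × (8.75 − 12) = -48.75°.
cos θ_z = sin(-39.4°) sin(-16.3°) + cos(-39.4°) cos(-16.3°) cos(-48.75°) = 0.1781 + 0.4890 = 0.6671.
Top-of-atmosphere irradiance = S₀ cos θ_z = 1362 × 0.6671 = 908.59 W/m².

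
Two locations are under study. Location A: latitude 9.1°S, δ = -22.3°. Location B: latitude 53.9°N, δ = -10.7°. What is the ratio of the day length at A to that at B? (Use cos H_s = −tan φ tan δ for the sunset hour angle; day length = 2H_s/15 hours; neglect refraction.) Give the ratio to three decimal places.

1.251

A: H_s = arccos(−tan -9.1° · tan -22.3°) = 93.77°, so 2H_s/15 = 12.5027 h.
B: H_s = arccos(−tan 53.9° · tan -10.7°) = 74.98°, so 2H_s/15 = 9.9973 h.
Ratio A/B = 12.5027 / 9.9973 = 1.2506.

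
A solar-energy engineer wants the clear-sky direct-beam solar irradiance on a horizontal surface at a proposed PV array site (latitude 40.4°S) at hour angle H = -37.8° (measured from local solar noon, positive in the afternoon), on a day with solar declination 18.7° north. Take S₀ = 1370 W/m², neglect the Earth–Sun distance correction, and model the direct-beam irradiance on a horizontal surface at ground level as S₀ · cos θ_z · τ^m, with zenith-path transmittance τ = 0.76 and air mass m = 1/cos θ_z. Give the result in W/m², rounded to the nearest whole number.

cos θ_z = sin(-40.4°) sin(18.7°) + cos(-40.4°) cos(18.7°) cos(-37.80°) = -0.2078 + 0.5700 = 0.3622.
Air mass m = 1/cos θ_z = 1/0.3622 = 2.761; τ^m = 0.76^2.761 = 0.4687.
Surface direct beam = 1370 × 0.3622 × 0.4687 = 232.58 W/m².

233 W/m²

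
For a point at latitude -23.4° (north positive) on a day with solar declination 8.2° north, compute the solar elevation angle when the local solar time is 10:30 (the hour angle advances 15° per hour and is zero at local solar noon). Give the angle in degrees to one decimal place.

51.5°

Hour angle H = 15° × (10.5 − 12) = -22.50°.
cos θ_z = sin φ sin δ + cos φ cos δ cos H = (-0.3971)(0.1426) + (0.9178)(0.9898)(0.9239) = 0.7827.
θ_z = arccos(0.7827) = 38.49°, so the elevation is 90° − 38.49° = 51.51°.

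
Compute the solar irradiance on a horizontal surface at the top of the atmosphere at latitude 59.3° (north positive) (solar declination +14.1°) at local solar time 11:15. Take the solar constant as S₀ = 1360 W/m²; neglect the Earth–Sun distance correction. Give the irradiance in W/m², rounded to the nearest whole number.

945 W/m²

Hour angle H = 15° × (11.25 − 12) = -11.25°.
With φ = 59.3°, δ = 14.1°, H = -11.25°: sin φ sin δ = 0.2095, cos φ cos δ cos H = 0.4856, so cos θ_z = 0.6951.
Top-of-atmosphere irradiance = S₀ cos θ_z = 1360 × 0.6951 = 945.34 W/m².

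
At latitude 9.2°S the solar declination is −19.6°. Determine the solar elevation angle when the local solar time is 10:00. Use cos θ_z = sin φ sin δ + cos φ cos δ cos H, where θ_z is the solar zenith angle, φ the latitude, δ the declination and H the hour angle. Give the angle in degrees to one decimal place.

Hour angle H = 15° × (10 − 12) = -30.00°.
cos θ_z = sin φ sin δ + cos φ cos δ cos H = (-0.1599)(-0.3355) + (0.9871)(0.9421)(0.8660) = 0.8590.
θ_z = arccos(0.8590) = 30.80°, so the elevation is 90° − 30.80° = 59.20°.

59.2°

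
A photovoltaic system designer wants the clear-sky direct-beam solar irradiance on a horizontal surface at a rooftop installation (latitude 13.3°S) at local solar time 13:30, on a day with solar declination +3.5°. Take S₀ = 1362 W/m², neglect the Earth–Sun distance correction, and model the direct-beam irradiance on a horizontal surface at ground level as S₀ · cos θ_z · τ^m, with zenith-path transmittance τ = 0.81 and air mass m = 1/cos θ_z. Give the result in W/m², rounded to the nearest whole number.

Hour angle H = 15° × (13.5 − 12) = 22.50°.
cos θ_z = sin φ sin δ + cos φ cos δ cos H = (-0.2300)(0.0610) + (0.9732)(0.9981)(0.9239) = 0.8834.
Air mass m = 1/cos θ_z = 1/0.8834 = 1.132; τ^m = 0.81^1.132 = 0.7878.
Surface direct beam = 1362 × 0.8834 × 0.7878 = 947.87 W/m².

948 W/m²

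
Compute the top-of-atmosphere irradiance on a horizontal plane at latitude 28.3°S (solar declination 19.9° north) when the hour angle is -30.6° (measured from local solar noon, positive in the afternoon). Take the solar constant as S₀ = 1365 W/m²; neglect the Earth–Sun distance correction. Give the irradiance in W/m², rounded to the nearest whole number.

752 W/m²

With φ = -28.3°, δ = 19.9°, H = -30.60°: sin φ sin δ = -0.1614, cos φ cos δ cos H = 0.7126, so cos θ_z = 0.5512.
Top-of-atmosphere irradiance = S₀ cos θ_z = 1365 × 0.5512 = 752.39 W/m².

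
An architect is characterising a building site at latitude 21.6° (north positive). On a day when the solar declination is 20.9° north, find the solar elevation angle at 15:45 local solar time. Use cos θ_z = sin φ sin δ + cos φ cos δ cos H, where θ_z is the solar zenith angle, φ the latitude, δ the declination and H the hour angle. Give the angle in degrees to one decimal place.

37.9°

Hour angle H = 15° × (15.75 − 12) = 56.25°.
cos θ_z = sin φ sin δ + cos φ cos δ cos H = (0.3681)(0.3567) + (0.9298)(0.9342)(0.5556) = 0.6139.
θ_z = arccos(0.6139) = 52.13°, so the elevation is 90° − 52.13° = 37.87°.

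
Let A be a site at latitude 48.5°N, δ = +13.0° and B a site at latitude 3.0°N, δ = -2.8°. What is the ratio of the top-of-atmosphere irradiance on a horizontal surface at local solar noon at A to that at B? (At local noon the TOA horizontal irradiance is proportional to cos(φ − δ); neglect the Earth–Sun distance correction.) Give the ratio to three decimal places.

0.818

A: cos θ_z = cos(48.5° − (13.0°)) = 0.8141.
B: cos θ_z = cos(3.0° − (-2.8°)) = 0.9949.
Ratio A/B = 0.8141 / 0.9949 = 0.8183.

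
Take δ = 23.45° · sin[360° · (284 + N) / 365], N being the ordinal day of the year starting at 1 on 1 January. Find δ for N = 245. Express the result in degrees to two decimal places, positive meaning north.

360 × (284 + 245) / 365 = 521.753°; sin(521.753°) = 0.3131.
δ = 23.45 × 0.3131 = 7.342° ≈ +7.34°.

+7.34°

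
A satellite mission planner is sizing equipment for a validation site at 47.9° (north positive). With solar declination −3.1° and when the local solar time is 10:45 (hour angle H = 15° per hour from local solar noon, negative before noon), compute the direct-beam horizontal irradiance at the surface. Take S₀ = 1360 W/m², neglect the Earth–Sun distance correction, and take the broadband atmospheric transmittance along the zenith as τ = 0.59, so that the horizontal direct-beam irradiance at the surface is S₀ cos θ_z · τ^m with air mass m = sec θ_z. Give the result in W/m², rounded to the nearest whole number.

332 W/m²

Hour angle H = 15° × (10.75 − 12) = -18.75°.
With φ = 47.9°, δ = -3.1°, H = -18.75°: sin φ sin δ = -0.0401, cos φ cos δ cos H = 0.6339, so cos θ_z = 0.5938.
Air mass m = 1/cos θ_z = 1/0.5938 = 1.684; τ^m = 0.59^1.684 = 0.4113.
Surface direct beam = 1360 × 0.5938 × 0.4113 = 332.15 W/m².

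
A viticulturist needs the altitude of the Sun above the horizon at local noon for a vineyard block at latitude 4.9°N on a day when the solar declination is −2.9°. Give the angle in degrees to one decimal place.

At local solar noon the hour angle is zero, so the elevation is 90° − |φ − δ| = 90° − |4.9° − (-2.9°)| = 90° − 7.8° = 82.2°.

82.2°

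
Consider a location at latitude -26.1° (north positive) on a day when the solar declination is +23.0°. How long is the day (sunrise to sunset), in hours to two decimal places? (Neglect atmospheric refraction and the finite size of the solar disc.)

10.40 hours

−tan φ tan δ = −(-0.4899)(0.4245) = 0.2080; H_s = arccos(0.2080) = 77.99°.
Day length = 2 H_s / 15° h⁻¹ = 155.98° / 15 = 10.399 h.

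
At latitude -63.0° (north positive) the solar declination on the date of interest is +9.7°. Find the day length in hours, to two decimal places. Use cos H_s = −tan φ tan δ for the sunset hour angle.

9.39 hours

The sunset hour angle satisfies cos H_s = −tan φ tan δ = 0.3355, giving H_s = 70.40°.
Day length = 2 H_s / 15° h⁻¹ = 140.80° / 15 = 9.387 h.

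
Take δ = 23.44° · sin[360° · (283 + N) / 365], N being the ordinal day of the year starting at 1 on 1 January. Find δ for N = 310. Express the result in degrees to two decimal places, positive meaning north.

360 × (283 + 310) / 365 = 584.877°; sin(584.877°) = -0.7056.
δ = 23.44 × -0.7056 = -16.539° ≈ -16.54°.

-16.54°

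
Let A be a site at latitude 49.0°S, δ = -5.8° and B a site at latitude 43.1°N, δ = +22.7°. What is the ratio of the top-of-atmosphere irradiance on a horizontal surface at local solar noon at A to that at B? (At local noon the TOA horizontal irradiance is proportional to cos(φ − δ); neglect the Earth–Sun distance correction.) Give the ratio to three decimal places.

0.778

A: cos θ_z = cos(-49.0° − (-5.8°)) = 0.7290.
B: cos θ_z = cos(43.1° − (22.7°)) = 0.9373.
Ratio A/B = 0.7290 / 0.9373 = 0.7778.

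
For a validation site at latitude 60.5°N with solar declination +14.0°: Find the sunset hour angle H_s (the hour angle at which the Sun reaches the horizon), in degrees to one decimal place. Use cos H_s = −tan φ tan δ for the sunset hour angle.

−tan φ tan δ = −(1.7675)(0.2493) = -0.4406; H_s = arccos(-0.4406) = 116.14°.

116.1°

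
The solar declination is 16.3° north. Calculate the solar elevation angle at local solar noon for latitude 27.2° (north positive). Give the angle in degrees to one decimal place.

79.1°

At local solar noon the hour angle is zero, so the elevation is 90° − |φ − δ| = 90° − |27.2° − (16.3°)| = 90° − 10.9° = 79.1°.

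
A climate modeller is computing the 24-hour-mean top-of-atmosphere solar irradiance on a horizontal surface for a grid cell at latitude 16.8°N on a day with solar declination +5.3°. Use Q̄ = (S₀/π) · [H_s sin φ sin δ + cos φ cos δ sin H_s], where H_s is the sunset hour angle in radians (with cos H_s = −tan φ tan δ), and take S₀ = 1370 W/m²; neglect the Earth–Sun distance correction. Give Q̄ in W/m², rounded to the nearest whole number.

The sunset hour angle satisfies cos H_s = −tan φ tan δ = -0.0280, giving H_s = 91.60°. In radians, H_s = 1.5987.
H_s sin φ sin δ = 1.5987 × 0.2890 × 0.0924 = 0.0427.
cos φ cos δ sin H_s = 0.9573 × 0.9957 × 0.9996 = 0.9528.
Q̄ = (1370/π) × (0.0427 + 0.9528) = 436.08 × 0.9955 = 434.12 W/m².

434 W/m²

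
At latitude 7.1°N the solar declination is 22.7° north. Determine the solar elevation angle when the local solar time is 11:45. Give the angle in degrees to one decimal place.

74.0°

Hour angle H = 15° × (11.75 − 12) = -3.75°.
With φ = 7.1°, δ = 22.7°, H = -3.75°: sin φ sin δ = 0.0477, cos φ cos δ cos H = 0.9135, so cos θ_z = 0.9612.
θ_z = arccos(0.9612) = 16.01°, so the elevation is 90° − 16.01° = 73.99°.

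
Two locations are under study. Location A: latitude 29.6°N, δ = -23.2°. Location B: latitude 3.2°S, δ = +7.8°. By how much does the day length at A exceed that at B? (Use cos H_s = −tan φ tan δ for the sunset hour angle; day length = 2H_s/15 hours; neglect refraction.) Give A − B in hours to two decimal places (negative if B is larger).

-1.82 h

A: H_s = arccos(−tan 29.6° · tan -23.2°) = 75.91°, so 2H_s/15 = 10.1213 h.
B: H_s = arccos(−tan -3.2° · tan 7.8°) = 89.56°, so 2H_s/15 = 11.9413 h.
A − B = 10.1213 − 11.9413 = -1.8200 h.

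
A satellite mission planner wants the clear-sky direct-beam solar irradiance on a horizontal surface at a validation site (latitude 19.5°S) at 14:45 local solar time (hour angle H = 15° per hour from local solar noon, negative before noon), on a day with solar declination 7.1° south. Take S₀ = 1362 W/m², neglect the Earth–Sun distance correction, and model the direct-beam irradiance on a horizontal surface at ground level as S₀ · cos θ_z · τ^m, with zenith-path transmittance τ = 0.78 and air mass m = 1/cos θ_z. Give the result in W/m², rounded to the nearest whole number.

Hour angle H = 15° × (14.75 − 12) = 41.25°.
cos θ_z = sin φ sin δ + cos φ cos δ cos H = (-0.3338)(-0.1236) + (0.9426)(0.9923)(0.7518) = 0.7444.
Air mass m = 1/cos θ_z = 1/0.7444 = 1.343; τ^m = 0.78^1.343 = 0.7163.
Surface direct beam = 1362 × 0.7444 × 0.7163 = 726.24 W/m².

726 W/m²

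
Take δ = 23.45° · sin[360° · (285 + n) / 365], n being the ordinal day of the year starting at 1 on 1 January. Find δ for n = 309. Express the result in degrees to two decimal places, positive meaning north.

360 × (285 + 309) / 365 = 585.863°; sin(585.863°) = -0.7177.
δ = 23.45 × -0.7177 = -16.830° ≈ -16.83°.

-16.83°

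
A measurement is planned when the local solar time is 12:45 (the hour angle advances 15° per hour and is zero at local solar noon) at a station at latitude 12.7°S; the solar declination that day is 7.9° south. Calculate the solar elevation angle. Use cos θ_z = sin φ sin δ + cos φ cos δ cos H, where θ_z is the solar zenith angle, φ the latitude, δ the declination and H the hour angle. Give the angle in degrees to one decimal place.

77.9°

Hour angle H = 15° × (12.75 − 12) = 11.25°.
With φ = -12.7°, δ = -7.9°, H = 11.25°: sin φ sin δ = 0.0302, cos φ cos δ cos H = 0.9477, so cos θ_z = 0.9779.
θ_z = arccos(0.9779) = 12.07°, so the elevation is 90° − 12.07° = 77.93°.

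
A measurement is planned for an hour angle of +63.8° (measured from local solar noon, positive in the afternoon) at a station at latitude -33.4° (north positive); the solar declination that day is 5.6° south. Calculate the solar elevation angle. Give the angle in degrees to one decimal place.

cos θ_z = sin φ sin δ + cos φ cos δ cos H = (-0.5505)(-0.0976) + (0.8348)(0.9952)(0.4415) = 0.4205.
θ_z = arccos(0.4205) = 65.13°, so the elevation is 90° − 65.13° = 24.87°.

24.9°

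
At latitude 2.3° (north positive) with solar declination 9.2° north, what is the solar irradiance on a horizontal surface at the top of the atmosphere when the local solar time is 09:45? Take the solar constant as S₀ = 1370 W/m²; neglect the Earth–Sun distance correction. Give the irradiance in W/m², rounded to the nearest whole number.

Hour angle H = 15° × (9.75 − 12) = -33.75°.
cos θ_z = sin(2.3°) sin(9.2°) + cos(2.3°) cos(9.2°) cos(-33.75°) = 0.0064 + 0.8201 = 0.8265.
Top-of-atmosphere irradiance = S₀ cos θ_z = 1370 × 0.8265 = 1132.31 W/m².

1132 W/m²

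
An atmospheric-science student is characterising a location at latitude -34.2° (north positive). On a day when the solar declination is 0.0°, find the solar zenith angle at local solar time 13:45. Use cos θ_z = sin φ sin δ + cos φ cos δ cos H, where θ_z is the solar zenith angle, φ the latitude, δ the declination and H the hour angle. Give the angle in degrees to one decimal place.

Hour angle H = 15° × (13.75 − 12) = 26.25°.
With φ = -34.2°, δ = 0.0°, H = 26.25°: sin φ sin δ = 0.0000, cos φ cos δ cos H = 0.7418, so cos θ_z = 0.7418.
θ_z = arccos(0.7418) = 42.12°.

42.1°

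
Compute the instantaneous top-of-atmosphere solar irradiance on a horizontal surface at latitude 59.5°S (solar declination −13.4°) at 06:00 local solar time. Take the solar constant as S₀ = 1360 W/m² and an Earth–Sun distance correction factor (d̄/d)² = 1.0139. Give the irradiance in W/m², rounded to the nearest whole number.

Hour angle H = 15° × (6 − 12) = -90.00°.
With φ = -59.5°, δ = -13.4°, H = -90.00°: sin φ sin δ = 0.1997, cos φ cos δ cos H = 0.0000, so cos θ_z = 0.1997.
Top-of-atmosphere irradiance = S₀ (d̄/d)² cos θ_z = 1360 × 1.0139 × 0.1997 = 275.37 W/m².

275 W/m²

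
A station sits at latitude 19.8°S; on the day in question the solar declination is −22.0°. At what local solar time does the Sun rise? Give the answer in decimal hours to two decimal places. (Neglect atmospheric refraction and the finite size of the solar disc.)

5.44 h

−tan φ tan δ = −(-0.3600)(-0.4040) = -0.1454; H_s = arccos(-0.1454) = 98.36°.
Sunrise is at 12 − H_s/15 = 12 − 6.557 = 5.443 h local solar time.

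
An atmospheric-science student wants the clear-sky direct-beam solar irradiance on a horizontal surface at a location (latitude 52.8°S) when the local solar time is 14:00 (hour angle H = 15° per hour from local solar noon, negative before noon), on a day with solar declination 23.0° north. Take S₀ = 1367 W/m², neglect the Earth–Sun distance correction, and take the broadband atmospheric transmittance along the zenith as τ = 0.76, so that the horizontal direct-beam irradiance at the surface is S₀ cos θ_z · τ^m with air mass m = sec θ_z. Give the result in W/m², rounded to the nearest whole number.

Hour angle H = 15° × (14 − 12) = 30.00°.
With φ = -52.8°, δ = 23.0°, H = 30.00°: sin φ sin δ = -0.3112, cos φ cos δ cos H = 0.4820, so cos θ_z = 0.1708.
Air mass m = 1/cos θ_z = 1/0.1708 = 5.855; τ^m = 0.76^5.855 = 0.2005.
Surface direct beam = 1367 × 0.1708 × 0.2005 = 46.81 W/m².

47 W/m²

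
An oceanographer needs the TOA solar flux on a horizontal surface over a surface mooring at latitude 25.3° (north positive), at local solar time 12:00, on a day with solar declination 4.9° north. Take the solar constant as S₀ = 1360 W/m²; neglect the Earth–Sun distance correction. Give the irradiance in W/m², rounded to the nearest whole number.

1275 W/m²

Hour angle H = 15° × (12 − 12) = 0.00°.
cos θ_z = sin(25.3°) sin(4.9°) + cos(25.3°) cos(4.9°) cos(0.00°) = 0.0365 + 0.9008 = 0.9373.
Top-of-atmosphere irradiance = S₀ cos θ_z = 1360 × 0.9373 = 1274.73 W/m².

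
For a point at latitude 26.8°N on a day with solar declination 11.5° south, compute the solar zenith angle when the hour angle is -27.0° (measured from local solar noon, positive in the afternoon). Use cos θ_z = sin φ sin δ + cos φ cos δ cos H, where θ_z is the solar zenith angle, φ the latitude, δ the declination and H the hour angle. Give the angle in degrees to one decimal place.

With φ = 26.8°, δ = -11.5°, H = -27.00°: sin φ sin δ = -0.0899, cos φ cos δ cos H = 0.7793, so cos θ_z = 0.6894.
θ_z = arccos(0.6894) = 46.42°.

46.4°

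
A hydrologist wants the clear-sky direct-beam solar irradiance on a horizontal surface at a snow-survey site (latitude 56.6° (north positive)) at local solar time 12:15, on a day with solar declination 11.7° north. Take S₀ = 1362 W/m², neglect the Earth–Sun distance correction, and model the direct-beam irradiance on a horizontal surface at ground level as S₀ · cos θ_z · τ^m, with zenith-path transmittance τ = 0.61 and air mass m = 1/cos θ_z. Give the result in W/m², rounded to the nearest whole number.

Hour angle H = 15° × (12.25 − 12) = 3.75°.
cos θ_z = sin φ sin δ + cos φ cos δ cos H = (0.8348)(0.2028) + (0.5505)(0.9792)(0.9979) = 0.7072.
Air mass m = 1/cos θ_z = 1/0.7072 = 1.414; τ^m = 0.61^1.414 = 0.4971.
Surface direct beam = 1362 × 0.7072 × 0.4971 = 478.81 W/m².

479 W/m²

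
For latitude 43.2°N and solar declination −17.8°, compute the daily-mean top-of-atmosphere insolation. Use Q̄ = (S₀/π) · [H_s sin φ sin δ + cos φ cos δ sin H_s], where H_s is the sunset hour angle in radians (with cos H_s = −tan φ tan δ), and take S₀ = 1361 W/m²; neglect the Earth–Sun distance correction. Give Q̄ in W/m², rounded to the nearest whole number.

−tan φ tan δ = −(0.9391)(-0.3211) = 0.3015; H_s = arccos(0.3015) = 72.45°. In radians, H_s = 1.2645.
H_s sin φ sin δ = 1.2645 × 0.6845 × -0.3057 = -0.2646.
cos φ cos δ sin H_s = 0.7290 × 0.9521 × 0.9535 = 0.6618.
Q̄ = (1361/π) × (-0.2646 + 0.6618) = 433.22 × 0.3972 = 172.07 W/m².

172 W/m²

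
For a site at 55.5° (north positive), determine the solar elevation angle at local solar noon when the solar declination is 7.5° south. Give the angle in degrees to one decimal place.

At local solar noon the hour angle is zero, so the elevation is 90° − |φ − δ| = 90° − |55.5° − (-7.5°)| = 90° − 63.0° = 27.0°.

27.0°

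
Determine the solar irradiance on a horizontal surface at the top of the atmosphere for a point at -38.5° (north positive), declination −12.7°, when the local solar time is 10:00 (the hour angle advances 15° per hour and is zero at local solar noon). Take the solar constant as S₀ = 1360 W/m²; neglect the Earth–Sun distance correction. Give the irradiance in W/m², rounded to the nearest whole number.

1085 W/m²

Hour angle H = 15° × (10 − 12) = -30.00°.
cos θ_z = sin(-38.5°) sin(-12.7°) + cos(-38.5°) cos(-12.7°) cos(-30.00°) = 0.1369 + 0.6612 = 0.7981.
Top-of-atmosphere irradiance = S₀ cos θ_z = 1360 × 0.7981 = 1085.42 W/m².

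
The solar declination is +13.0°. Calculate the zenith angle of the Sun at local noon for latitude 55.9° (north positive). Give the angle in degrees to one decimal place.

42.9°

At local solar noon the hour angle is zero, so the zenith angle is |φ − δ| = |55.9° − (13.0°)| = 42.9°.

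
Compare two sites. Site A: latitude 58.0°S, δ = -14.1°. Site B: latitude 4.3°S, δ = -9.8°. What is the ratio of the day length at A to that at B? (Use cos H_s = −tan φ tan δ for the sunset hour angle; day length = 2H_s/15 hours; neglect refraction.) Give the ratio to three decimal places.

1.253

A: H_s = arccos(−tan -58.0° · tan -14.1°) = 113.70°, so 2H_s/15 = 15.1600 h.
B: H_s = arccos(−tan -4.3° · tan -9.8°) = 90.74°, so 2H_s/15 = 12.0987 h.
Ratio A/B = 15.1600 / 12.0987 = 1.2530.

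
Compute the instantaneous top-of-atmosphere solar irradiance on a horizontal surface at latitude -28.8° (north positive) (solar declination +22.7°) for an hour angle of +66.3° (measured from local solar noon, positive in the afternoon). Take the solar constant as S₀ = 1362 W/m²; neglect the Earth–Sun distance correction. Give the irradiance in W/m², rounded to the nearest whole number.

189 W/m²

With φ = -28.8°, δ = 22.7°, H = 66.30°: sin φ sin δ = -0.1859, cos φ cos δ cos H = 0.3249, so cos θ_z = 0.1390.
Top-of-atmosphere irradiance = S₀ cos θ_z = 1362 × 0.1390 = 189.32 W/m².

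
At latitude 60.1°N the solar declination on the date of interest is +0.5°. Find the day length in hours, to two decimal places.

−tan φ tan δ = −(1.7391)(0.0087) = -0.0151; H_s = arccos(-0.0151) = 90.87°.
Day length = 2 H_s / 15° h⁻¹ = 181.74° / 15 = 12.116 h.

12.12 hours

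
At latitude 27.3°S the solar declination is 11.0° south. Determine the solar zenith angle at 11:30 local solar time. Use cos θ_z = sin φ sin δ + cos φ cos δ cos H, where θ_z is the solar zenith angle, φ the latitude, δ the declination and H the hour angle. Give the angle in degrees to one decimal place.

17.8°

Hour angle H = 15° × (11.5 − 12) = -7.50°.
With φ = -27.3°, δ = -11.0°, H = -7.50°: sin φ sin δ = 0.0875, cos φ cos δ cos H = 0.8648, so cos θ_z = 0.9523.
θ_z = arccos(0.9523) = 17.77°.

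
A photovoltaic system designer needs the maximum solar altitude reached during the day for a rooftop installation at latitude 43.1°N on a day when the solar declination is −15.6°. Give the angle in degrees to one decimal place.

31.3°

At local solar noon the hour angle is zero, so the elevation is 90° − |φ − δ| = 90° − |43.1° − (-15.6°)| = 90° − 58.7° = 31.3°.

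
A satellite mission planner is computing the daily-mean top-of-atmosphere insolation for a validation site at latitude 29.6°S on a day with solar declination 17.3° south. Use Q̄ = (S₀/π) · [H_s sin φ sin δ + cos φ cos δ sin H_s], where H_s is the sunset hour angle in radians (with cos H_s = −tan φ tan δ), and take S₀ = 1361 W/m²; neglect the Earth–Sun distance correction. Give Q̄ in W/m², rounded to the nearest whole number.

465 W/m²

cos H_s = −tan(-29.6°) · tan(-17.3°) = -0.1769, so H_s = arccos(-0.1769) = 100.19°. In radians, H_s = 1.7486.
H_s sin φ sin δ = 1.7486 × -0.4939 × -0.2974 = 0.2568.
cos φ cos δ sin H_s = 0.8695 × 0.9548 × 0.9842 = 0.8171.
Q̄ = (1361/π) × (0.2568 + 0.8171) = 433.22 × 1.0739 = 465.23 W/m².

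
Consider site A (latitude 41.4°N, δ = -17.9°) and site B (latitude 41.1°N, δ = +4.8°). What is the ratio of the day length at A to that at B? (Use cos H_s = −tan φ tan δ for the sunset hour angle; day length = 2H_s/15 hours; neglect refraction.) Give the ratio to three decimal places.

A: H_s = arccos(−tan 41.4° · tan -17.9°) = 73.46°, so 2H_s/15 = 9.7947 h.
B: H_s = arccos(−tan 41.1° · tan 4.8°) = 94.20°, so 2H_s/15 = 12.5600 h.
Ratio A/B = 9.7947 / 12.5600 = 0.7798.

0.780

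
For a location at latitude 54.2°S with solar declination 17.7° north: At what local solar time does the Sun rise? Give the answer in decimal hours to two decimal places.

cos H_s = −tan(-54.2°) · tan(17.7°) = 0.4425, so H_s = arccos(0.4425) = 63.74°.
Sunrise is at 12 − H_s/15 = 12 − 4.249 = 7.751 h local solar time.

7.75 h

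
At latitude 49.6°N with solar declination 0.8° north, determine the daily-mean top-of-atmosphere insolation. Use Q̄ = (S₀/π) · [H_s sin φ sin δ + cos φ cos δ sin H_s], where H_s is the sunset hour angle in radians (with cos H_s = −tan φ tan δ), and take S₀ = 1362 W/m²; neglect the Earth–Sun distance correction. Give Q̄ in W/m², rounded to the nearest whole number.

288 W/m²

−tan φ tan δ = −(1.1750)(0.0140) = -0.0164; H_s = arccos(-0.0164) = 90.94°. In radians, H_s = 1.5872.
H_s sin φ sin δ = 1.5872 × 0.7615 × 0.0140 = 0.0169.
cos φ cos δ sin H_s = 0.6481 × 0.9999 × 0.9999 = 0.6480.
Q̄ = (1362/π) × (0.0169 + 0.6480) = 433.54 × 0.6649 = 288.26 W/m².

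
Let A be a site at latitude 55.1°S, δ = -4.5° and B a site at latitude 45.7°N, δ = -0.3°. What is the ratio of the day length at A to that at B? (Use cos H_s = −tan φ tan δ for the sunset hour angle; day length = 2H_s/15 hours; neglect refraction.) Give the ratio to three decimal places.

1.076

A: H_s = arccos(−tan -55.1° · tan -4.5°) = 96.48°, so 2H_s/15 = 12.8640 h.
B: H_s = arccos(−tan 45.7° · tan -0.3°) = 89.69°, so 2H_s/15 = 11.9587 h.
Ratio A/B = 12.8640 / 11.9587 = 1.0757.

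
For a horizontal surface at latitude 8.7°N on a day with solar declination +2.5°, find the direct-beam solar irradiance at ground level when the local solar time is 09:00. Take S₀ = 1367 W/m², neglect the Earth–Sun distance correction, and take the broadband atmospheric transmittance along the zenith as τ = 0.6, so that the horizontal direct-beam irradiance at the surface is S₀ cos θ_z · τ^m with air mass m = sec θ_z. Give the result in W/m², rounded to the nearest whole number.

467 W/m²

Hour angle H = 15° × (9 − 12) = -45.00°.
cos θ_z = sin φ sin δ + cos φ cos δ cos H = (0.1513)(0.0436) + (0.9885)(0.9990)(0.7071) = 0.7049.
Air mass m = 1/cos θ_z = 1/0.7049 = 1.419; τ^m = 0.6^1.419 = 0.4844.
Surface direct beam = 1367 × 0.7049 × 0.4844 = 466.77 W/m².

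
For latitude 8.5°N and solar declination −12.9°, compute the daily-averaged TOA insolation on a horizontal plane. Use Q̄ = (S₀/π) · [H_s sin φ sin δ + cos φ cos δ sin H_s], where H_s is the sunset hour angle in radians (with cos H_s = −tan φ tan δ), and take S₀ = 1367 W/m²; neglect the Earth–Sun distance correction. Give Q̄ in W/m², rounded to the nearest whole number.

cos H_s = −tan(8.5°) · tan(-12.9°) = 0.0342, so H_s = arccos(0.0342) = 88.04°. In radians, H_s = 1.5366.
H_s sin φ sin δ = 1.5366 × 0.1478 × -0.2233 = -0.0507.
cos φ cos δ sin H_s = 0.9890 × 0.9748 × 0.9994 = 0.9635.
Q̄ = (1367/π) × (-0.0507 + 0.9635) = 435.13 × 0.9128 = 397.19 W/m².

397 W/m²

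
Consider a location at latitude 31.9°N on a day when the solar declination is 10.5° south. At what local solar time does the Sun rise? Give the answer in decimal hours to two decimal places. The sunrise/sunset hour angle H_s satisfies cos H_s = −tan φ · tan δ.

cos H_s = −tan(31.9°) · tan(-10.5°) = 0.1154, so H_s = arccos(0.1154) = 83.37°.
Sunrise is at 12 − H_s/15 = 12 − 5.558 = 6.442 h local solar time.

6.44 h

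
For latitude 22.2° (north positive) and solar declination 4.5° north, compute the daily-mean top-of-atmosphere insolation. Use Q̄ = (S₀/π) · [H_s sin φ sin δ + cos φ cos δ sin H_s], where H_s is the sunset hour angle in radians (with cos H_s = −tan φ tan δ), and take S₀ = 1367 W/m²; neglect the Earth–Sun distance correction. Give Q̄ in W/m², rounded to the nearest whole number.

The sunset hour angle satisfies cos H_s = −tan φ tan δ = -0.0321, giving H_s = 91.84°. In radians, H_s = 1.6029.
H_s sin φ sin δ = 1.6029 × 0.3778 × 0.0785 = 0.0475.
cos φ cos δ sin H_s = 0.9259 × 0.9969 × 0.9995 = 0.9226.
Q̄ = (1367/π) × (0.0475 + 0.9226) = 435.13 × 0.9701 = 422.12 W/m².

422 W/m²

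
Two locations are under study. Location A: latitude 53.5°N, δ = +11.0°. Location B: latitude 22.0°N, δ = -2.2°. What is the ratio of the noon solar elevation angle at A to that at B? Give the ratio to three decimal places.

0.722

A: 90° − |53.5 − (11.0)| = 47.50°.
B: 90° − |22.0 − (-2.2)| = 65.80°.
Ratio A/B = 47.5000 / 65.8000 = 0.7219.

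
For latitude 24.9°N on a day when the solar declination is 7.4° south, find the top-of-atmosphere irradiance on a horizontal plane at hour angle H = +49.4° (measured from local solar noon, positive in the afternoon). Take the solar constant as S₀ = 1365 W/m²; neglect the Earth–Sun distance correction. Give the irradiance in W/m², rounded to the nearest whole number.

cos θ_z = sin(24.9°) sin(-7.4°) + cos(24.9°) cos(-7.4°) cos(49.40°) = -0.0542 + 0.5854 = 0.5312.
Top-of-atmosphere irradiance = S₀ cos θ_z = 1365 × 0.5312 = 725.09 W/m².

725 W/m²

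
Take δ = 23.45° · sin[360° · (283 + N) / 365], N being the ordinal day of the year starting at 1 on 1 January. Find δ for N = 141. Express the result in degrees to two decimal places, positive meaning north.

360 × (283 + 141) / 365 = 418.192°; sin(418.192°) = 0.8498.
δ = 23.45 × 0.8498 = 19.928° ≈ +19.93°.

+19.93°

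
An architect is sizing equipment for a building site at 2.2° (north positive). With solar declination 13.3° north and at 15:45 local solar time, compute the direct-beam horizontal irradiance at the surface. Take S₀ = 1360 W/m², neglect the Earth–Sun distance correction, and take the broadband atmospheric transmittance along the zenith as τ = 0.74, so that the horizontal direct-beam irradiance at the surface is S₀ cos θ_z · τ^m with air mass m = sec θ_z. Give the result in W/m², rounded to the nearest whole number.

Hour angle H = 15° × (15.75 − 12) = 56.25°.
With φ = 2.2°, δ = 13.3°, H = 56.25°: sin φ sin δ = 0.0088, cos φ cos δ cos H = 0.5403, so cos θ_z = 0.5491.
Air mass m = 1/cos θ_z = 1/0.5491 = 1.821; τ^m = 0.74^1.821 = 0.5779.
Surface direct beam = 1360 × 0.5491 × 0.5779 = 431.56 W/m².

432 W/m²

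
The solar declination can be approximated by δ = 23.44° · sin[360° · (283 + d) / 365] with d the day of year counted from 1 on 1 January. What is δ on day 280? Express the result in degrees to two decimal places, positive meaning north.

360 × (283 + 280) / 365 = 555.288°; sin(555.288°) = -0.2637.
δ = 23.44 × -0.2637 = -6.181° ≈ -6.18°.

-6.18°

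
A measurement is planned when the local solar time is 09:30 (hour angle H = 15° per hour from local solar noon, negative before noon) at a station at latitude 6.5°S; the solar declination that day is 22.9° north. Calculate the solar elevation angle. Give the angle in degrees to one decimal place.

Hour angle H = 15° × (9.5 − 12) = -37.50°.
cos θ_z = sin(-6.5°) sin(22.9°) + cos(-6.5°) cos(22.9°) cos(-37.50°) = -0.0441 + 0.7261 = 0.6820.
θ_z = arccos(0.6820) = 47.00°, so the elevation is 90° − 47.00° = 43.00°.

43.0°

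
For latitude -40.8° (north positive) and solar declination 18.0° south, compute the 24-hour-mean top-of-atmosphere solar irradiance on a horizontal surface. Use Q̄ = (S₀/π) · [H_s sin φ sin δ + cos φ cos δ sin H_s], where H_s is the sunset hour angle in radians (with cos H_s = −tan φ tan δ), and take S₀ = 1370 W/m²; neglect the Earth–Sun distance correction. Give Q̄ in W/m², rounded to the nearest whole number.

The sunset hour angle satisfies cos H_s = −tan φ tan δ = -0.2805, giving H_s = 106.29°. In radians, H_s = 1.8551.
H_s sin φ sin δ = 1.8551 × -0.6534 × -0.3090 = 0.3745.
cos φ cos δ sin H_s = 0.7570 × 0.9511 × 0.9599 = 0.6911.
Q̄ = (1370/π) × (0.3745 + 0.6911) = 436.08 × 1.0656 = 464.69 W/m².

465 W/m²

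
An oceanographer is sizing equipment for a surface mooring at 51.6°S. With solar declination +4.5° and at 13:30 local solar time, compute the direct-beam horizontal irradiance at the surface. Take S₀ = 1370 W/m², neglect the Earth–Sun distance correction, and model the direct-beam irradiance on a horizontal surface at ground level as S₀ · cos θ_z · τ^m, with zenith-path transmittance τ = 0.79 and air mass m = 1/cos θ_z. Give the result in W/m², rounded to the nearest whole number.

441 W/m²

Hour angle H = 15° × (13.5 − 12) = 22.50°.
cos θ_z = sin φ sin δ + cos φ cos δ cos H = (-0.7837)(0.0785) + (0.6211)(0.9969)(0.9239) = 0.5105.
Air mass m = 1/cos θ_z = 1/0.5105 = 1.959; τ^m = 0.79^1.959 = 0.6302.
Surface direct beam = 1370 × 0.5105 × 0.6302 = 440.75 W/m².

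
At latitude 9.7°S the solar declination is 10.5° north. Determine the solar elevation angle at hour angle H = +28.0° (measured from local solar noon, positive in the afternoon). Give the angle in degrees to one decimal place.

55.6°

With φ = -9.7°, δ = 10.5°, H = 28.00°: sin φ sin δ = -0.0307, cos φ cos δ cos H = 0.8558, so cos θ_z = 0.8251.
θ_z = arccos(0.8251) = 34.40°, so the elevation is 90° − 34.40° = 55.60°.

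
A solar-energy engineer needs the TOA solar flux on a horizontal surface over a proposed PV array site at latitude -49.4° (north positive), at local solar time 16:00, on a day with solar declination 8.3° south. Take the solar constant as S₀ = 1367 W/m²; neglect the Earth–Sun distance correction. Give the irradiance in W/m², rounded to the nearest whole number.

590 W/m²

Hour angle H = 15° × (16 − 12) = 60.00°.
With φ = -49.4°, δ = -8.3°, H = 60.00°: sin φ sin δ = 0.1096, cos φ cos δ cos H = 0.3220, so cos θ_z = 0.4316.
Top-of-atmosphere irradiance = S₀ cos θ_z = 1367 × 0.4316 = 590.00 W/m².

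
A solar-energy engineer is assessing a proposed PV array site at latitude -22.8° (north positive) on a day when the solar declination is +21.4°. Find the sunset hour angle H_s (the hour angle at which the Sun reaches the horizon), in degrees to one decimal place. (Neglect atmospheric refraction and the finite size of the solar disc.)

80.5°

−tan φ tan δ = −(-0.4204)(0.3919) = 0.1648; H_s = arccos(0.1648) = 80.51°.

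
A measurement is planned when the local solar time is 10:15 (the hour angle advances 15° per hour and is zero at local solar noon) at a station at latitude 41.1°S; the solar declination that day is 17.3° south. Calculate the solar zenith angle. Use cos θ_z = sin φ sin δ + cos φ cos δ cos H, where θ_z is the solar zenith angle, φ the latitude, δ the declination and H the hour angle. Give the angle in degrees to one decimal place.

32.8°

Hour angle H = 15° × (10.25 − 12) = -26.25°.
With φ = -41.1°, δ = -17.3°, H = -26.25°: sin φ sin δ = 0.1955, cos φ cos δ cos H = 0.6453, so cos θ_z = 0.8408.
θ_z = arccos(0.8408) = 32.78°.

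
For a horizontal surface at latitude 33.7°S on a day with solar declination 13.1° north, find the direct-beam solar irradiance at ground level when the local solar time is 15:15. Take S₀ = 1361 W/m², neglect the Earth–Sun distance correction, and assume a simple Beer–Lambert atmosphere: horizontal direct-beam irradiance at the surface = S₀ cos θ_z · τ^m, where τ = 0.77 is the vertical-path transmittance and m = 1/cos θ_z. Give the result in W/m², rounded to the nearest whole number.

293 W/m²

Hour angle H = 15° × (15.25 − 12) = 48.75°.
cos θ_z = sin φ sin δ + cos φ cos δ cos H = (-0.5548)(0.2267) + (0.8320)(0.9740)(0.6593) = 0.4085.
Air mass m = 1/cos θ_z = 1/0.4085 = 2.448; τ^m = 0.77^2.448 = 0.5274.
Surface direct beam = 1361 × 0.4085 × 0.5274 = 293.22 W/m².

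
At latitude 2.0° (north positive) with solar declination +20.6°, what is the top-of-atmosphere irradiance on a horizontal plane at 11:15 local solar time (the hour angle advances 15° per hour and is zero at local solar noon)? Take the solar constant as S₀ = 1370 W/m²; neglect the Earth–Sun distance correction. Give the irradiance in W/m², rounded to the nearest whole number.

Hour angle H = 15° × (11.25 − 12) = -11.25°.
cos θ_z = sin φ sin δ + cos φ cos δ cos H = (0.0349)(0.3518) + (0.9994)(0.9361)(0.9808) = 0.9299.
Top-of-atmosphere irradiance = S₀ cos θ_z = 1370 × 0.9299 = 1273.96 W/m².

1274 W/m²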